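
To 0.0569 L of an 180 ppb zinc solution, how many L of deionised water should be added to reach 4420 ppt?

4420 ppt = 4.42 ppb.
V₂ = C₁V₁/C₂ = 180 × 0.0569 / 4.42 = 2.32 L.
Diluent to add = V₂ − V₁ = 2.32 − 0.0569 = 2.26 L.

2.26 L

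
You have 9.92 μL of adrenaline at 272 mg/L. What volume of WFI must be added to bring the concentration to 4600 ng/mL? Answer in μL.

577 μL

4600 ng/mL = 4.60 mg/L.
V₂ = C₁V₁/C₂ = 272 × 9.92 / 4.60 = 587 μL.
Diluent to add = V₂ − V₁ = 587 − 9.92 = 577 μL.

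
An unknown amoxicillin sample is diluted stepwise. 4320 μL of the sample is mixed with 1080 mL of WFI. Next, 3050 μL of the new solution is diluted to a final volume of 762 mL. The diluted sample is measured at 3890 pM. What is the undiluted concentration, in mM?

Overall dilution factor = 251 × 249.8 = 6.27 × 10⁴.
Original = 3890 pM × 6.27 × 10⁴ = 2.44 × 10⁸ pM = 0.244 mM.

0.244 mM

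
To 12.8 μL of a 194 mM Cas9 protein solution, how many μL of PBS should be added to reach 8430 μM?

282 μL

8430 μM = 8.43 mM.
V₂ = C₁V₁/C₂ = 194 × 12.8 / 8.43 = 295 μL.
Diluent to add = V₂ − V₁ = 295 − 12.8 = 282 μL.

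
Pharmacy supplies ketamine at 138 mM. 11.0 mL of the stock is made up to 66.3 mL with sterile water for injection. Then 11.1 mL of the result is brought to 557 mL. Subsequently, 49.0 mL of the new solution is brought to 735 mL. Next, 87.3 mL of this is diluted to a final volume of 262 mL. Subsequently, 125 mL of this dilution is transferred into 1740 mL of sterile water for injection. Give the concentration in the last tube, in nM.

Overall dilution factor = 6.027 × 50.18 × 15 × 3.001 × 14.92 = 2.03 × 10⁵.
138 mM / 2.03 × 10⁵ = 6.79 × 10⁻⁴ mM = 679 nM.

679 nM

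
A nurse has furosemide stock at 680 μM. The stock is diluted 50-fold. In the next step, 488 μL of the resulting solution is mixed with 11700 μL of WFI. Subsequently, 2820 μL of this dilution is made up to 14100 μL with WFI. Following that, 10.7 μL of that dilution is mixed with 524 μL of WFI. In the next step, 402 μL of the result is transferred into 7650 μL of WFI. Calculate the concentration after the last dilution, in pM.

109 pM

Overall dilution factor = 50 × 24.98 × 5 × 49.97 × 20.03 = 6.25 × 10⁶.
680 μM / 6.25 × 10⁶ = 1.09 × 10⁻⁴ μM = 109 pM.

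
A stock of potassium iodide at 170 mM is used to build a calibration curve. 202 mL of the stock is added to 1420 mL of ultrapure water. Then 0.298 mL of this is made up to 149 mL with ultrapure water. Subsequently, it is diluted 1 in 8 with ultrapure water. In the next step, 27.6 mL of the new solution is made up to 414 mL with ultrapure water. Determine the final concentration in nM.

353 nM

Overall dilution factor = 8.030 × 500 × 8 × 15 = 4.82 × 10⁵.
170 mM / 4.82 × 10⁵ = 3.53 × 10⁻⁴ mM = 353 nM.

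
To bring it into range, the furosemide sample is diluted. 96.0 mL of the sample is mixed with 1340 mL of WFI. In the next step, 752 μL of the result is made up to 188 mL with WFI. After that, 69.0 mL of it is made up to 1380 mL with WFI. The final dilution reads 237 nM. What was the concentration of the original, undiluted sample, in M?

Overall dilution factor = 14.96 × 250 × 20 = 7.48 × 10⁴.
Original = 237 nM × 7.48 × 10⁴ = 1.77 × 10⁷ nM = 0.0177 M.

0.0177 M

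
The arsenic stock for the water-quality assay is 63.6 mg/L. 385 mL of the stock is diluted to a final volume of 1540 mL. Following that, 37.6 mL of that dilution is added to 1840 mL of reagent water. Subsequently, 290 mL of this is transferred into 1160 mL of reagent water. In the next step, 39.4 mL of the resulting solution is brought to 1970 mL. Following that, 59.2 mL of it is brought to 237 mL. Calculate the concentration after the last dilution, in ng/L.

Overall dilution factor = 4 × 49.94 × 5 × 50 × 4.003 = 2.00 × 10⁵.
63.6 mg/L / 2.00 × 10⁵ = 3.18 × 10⁻⁴ mg/L = 318 ng/L.

318 ng/L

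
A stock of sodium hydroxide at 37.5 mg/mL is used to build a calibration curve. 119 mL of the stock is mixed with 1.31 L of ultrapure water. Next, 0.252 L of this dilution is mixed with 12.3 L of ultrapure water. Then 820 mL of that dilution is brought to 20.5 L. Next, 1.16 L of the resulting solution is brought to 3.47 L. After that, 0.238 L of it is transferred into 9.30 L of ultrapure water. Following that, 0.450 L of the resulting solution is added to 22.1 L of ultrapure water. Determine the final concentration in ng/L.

Overall dilution factor = 12.01 × 49.81 × 25 × 2.991 × 40.08 × 50.11 = 8.98 × 10⁷.
37.5 mg/mL / 8.98 × 10⁷ = 4.17 × 10⁻⁷ mg/mL = 417 ng/L.

417 ng/L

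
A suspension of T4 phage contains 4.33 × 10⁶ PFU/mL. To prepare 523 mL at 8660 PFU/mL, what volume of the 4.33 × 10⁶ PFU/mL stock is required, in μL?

1050 μL

V₁ = C₂V₂/C₁ = 8660 × 523 / 4.33 × 10⁶ = 1.05 mL = 1050 μL.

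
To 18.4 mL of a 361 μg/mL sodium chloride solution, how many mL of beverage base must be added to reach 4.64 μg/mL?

V₂ = C₁V₁/C₂ = 361 × 18.4 / 4.64 = 1432 mL.
Diluent to add = V₂ − V₁ = 1432 − 18.4 = 1410 mL.

1410 mL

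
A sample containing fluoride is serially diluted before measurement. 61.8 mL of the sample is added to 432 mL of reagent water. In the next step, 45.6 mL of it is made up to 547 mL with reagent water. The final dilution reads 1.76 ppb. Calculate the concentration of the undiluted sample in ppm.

Overall dilution factor = 7.990 × 12.00 = 95.8.
Original = 1.76 ppb × 95.8 = 169 ppb = 0.169 ppm.

0.169 ppm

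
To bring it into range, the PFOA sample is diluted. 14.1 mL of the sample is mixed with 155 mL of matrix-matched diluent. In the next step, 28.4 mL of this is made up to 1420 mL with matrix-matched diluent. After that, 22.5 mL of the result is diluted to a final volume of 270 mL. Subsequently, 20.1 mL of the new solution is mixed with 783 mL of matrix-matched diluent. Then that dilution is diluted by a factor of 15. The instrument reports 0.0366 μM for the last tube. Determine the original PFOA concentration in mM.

Overall dilution factor = 11.99 × 50 × 12 × 39.96 × 15 = 4.31 × 10⁶.
Original = 0.0366 μM × 4.31 × 10⁶ = 1.58 × 10⁵ μM = 158 mM.

158 mM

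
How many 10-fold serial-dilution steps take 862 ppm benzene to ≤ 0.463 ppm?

Need 10ⁿ ≥ 1862, so n ≥ log(1862)/log(10) = 3.27.
Minimum whole steps: n = 4.

4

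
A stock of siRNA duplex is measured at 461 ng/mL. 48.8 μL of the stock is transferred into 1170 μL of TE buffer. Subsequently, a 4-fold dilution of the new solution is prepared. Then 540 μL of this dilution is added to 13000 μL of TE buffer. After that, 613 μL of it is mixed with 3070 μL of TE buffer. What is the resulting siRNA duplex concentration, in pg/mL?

30.6 pg/mL

Overall dilution factor = 24.98 × 4 × 25.07 × 6.008 = 1.51 × 10⁴.
461 ng/mL / 1.51 × 10⁴ = 0.0306 ng/mL = 30.6 pg/mL.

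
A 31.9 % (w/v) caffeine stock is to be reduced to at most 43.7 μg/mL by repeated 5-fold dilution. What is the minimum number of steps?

6

Need 5ⁿ ≥ 7300, so n ≥ log(7300)/log(5) = 5.53.
Minimum whole steps: n = 6.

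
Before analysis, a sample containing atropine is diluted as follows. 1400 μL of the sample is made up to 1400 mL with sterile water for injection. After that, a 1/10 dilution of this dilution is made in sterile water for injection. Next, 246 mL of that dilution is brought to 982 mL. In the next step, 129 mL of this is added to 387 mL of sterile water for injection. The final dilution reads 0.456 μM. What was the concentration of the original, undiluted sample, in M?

Overall dilution factor = 1000 × 10 × 3.992 × 4 = 1.60 × 10⁵.
Original = 0.456 μM × 1.60 × 10⁵ = 7.28 × 10⁴ μM = 0.0728 M.

0.0728 M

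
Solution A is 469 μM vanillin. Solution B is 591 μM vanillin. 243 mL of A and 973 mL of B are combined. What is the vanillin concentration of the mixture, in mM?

C_mix = (C_A·V_A + C_B·V_B)/(V_A + V_B) = (469×243 + 591×973) / 1216 = 567 μM = 0.567 mM.

0.567 mM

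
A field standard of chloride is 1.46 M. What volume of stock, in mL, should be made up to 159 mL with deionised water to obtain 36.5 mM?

36.5 mM = 0.0365 M.
V₁ = C₂V₂/C₁ = 0.0365 × 159 / 1.46 = 3.97 mL.

3.97 mL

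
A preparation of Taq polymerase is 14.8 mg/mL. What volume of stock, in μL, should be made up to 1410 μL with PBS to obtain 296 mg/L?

28.2 μL

296 mg/L = 0.296 mg/mL.
V₁ = C₂V₂/C₁ = 0.296 × 1410 / 14.8 = 28.2 μL.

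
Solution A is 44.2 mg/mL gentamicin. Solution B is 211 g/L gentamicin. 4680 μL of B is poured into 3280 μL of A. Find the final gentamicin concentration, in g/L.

C_B = 211 g/L = 211 mg/mL.
C_mix = (C_A·V_A + C_B·V_B)/(V_A + V_B) = (44.2×3280 + 211×4680) / 7960 = 142 mg/mL = 142 g/L.

142 g/L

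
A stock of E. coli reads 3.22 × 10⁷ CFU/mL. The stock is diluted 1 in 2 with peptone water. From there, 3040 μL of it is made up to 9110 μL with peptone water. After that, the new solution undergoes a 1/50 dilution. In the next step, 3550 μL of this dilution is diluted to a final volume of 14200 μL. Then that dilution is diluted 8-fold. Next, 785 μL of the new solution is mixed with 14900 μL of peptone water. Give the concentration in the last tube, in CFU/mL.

168 CFU/mL

Overall dilution factor = 2 × 2.997 × 50 × 4 × 8 × 19.98 = 1.92 × 10⁵.
3.22 × 10⁷ CFU/mL / 1.92 × 10⁵ = 168 CFU/mL.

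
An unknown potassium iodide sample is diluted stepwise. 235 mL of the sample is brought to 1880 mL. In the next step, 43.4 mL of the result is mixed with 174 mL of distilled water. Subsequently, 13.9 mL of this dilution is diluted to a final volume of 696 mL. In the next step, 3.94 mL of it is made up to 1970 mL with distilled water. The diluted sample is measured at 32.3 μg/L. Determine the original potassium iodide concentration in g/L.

Overall dilution factor = 8 × 5.009 × 50.07 × 500 = 1.00 × 10⁶.
Original = 32.3 μg/L × 1.00 × 10⁶ = 3.24 × 10⁷ μg/L = 32.4 g/L.

32.4 g/L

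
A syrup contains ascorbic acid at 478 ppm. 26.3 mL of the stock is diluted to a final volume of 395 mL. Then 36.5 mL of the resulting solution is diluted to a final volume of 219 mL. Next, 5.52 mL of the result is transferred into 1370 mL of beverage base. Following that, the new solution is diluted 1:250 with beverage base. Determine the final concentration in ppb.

0.0851 ppb

Overall dilution factor = 15.02 × 6 × 249.2 × 250 = 5.61 × 10⁶.
478 ppm / 5.61 × 10⁶ = 8.51 × 10⁻⁵ ppm = 0.0851 ppb.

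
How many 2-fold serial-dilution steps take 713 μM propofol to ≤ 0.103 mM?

Need 2ⁿ ≥ 6.92, so n ≥ log(6.92)/log(2) = 2.79.
Minimum whole steps: n = 3.

3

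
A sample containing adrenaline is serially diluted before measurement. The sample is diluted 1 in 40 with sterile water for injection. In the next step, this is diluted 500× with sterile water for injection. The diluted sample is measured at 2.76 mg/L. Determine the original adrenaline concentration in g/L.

55.2 g/L

Overall dilution factor = 40 × 500 = 2.00 × 10⁴.
Original = 2.76 mg/L × 2.00 × 10⁴ = 5.52 × 10⁴ mg/L = 55.2 g/L.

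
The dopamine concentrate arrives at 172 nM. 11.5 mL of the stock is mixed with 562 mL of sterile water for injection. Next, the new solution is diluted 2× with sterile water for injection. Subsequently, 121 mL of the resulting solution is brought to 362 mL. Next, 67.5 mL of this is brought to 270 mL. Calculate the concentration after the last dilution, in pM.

144 pM

Overall dilution factor = 49.87 × 2 × 2.992 × 4 = 1194.
172 nM / 1194 = 0.144 nM = 144 pM.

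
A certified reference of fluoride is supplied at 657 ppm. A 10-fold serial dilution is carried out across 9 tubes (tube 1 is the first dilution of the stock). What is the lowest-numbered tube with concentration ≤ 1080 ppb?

Tube n has concentration 657 ppm / 10ⁿ.
Need 10ⁿ ≥ 657 ppm / 1080 ppb = 608, so n ≥ 2.78.
First such tube: n = 3.

tube 3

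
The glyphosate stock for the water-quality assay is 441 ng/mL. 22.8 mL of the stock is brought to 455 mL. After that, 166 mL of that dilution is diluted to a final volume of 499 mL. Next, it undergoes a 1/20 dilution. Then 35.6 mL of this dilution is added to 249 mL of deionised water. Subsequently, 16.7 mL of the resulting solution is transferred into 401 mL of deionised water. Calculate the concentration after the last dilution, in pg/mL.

1.84 pg/mL

Overall dilution factor = 19.96 × 3.006 × 20 × 7.994 × 25.01 = 2.40 × 10⁵.
441 ng/mL / 2.40 × 10⁵ = 1.84 × 10⁻³ ng/mL = 1.84 pg/mL.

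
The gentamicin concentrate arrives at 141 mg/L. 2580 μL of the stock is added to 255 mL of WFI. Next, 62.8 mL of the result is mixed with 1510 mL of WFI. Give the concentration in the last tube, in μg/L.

56.4 μg/L

Overall dilution factor = 99.84 × 25.04 = 2500.
141 mg/L / 2500 = 0.0564 mg/L = 56.4 μg/L.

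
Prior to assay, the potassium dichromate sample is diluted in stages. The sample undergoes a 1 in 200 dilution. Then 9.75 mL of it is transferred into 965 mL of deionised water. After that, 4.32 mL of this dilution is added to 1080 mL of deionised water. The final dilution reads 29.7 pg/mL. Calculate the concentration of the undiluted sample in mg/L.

149 mg/L

Overall dilution factor = 200 × 99.97 × 251 = 5.02 × 10⁶.
Original = 29.7 pg/mL × 5.02 × 10⁶ = 1.49 × 10⁸ pg/mL = 149 mg/L.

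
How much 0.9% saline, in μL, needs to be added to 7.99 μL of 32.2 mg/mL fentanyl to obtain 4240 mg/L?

52.7 μL

4240 mg/L = 4.24 mg/mL.
V₂ = C₁V₁/C₂ = 32.2 × 7.99 / 4.24 = 60.7 μL.
Diluent to add = V₂ − V₁ = 60.7 − 7.99 = 52.7 μL.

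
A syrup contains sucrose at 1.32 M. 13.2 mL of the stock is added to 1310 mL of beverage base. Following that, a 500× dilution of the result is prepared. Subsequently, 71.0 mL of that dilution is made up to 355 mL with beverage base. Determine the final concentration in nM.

5270 nM

Overall dilution factor = 100.2 × 500 × 5 = 2.51 × 10⁵.
1.32 M / 2.51 × 10⁵ = 5.27 × 10⁻⁶ M = 5270 nM.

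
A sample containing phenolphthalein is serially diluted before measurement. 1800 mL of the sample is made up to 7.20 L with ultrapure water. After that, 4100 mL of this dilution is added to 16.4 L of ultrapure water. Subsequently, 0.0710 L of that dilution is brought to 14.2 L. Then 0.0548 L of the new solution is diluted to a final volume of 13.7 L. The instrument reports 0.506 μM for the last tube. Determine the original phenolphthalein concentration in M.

0.506 M

Overall dilution factor = 4 × 5 × 200 × 250 = 1.00 × 10⁶.
Original = 0.506 μM × 1.00 × 10⁶ = 5.06 × 10⁵ μM = 0.506 M.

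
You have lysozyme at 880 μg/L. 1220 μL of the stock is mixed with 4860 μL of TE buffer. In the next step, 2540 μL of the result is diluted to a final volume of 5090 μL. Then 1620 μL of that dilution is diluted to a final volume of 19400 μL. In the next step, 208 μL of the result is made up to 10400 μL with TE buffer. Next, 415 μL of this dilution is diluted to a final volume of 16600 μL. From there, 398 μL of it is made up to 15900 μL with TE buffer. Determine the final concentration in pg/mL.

Overall dilution factor = 4.984 × 2.004 × 11.98 × 50 × 40 × 39.95 = 9.56 × 10⁶.
880 μg/L / 9.56 × 10⁶ = 9.21 × 10⁻⁵ μg/L = 0.0921 pg/mL.

0.0921 pg/mL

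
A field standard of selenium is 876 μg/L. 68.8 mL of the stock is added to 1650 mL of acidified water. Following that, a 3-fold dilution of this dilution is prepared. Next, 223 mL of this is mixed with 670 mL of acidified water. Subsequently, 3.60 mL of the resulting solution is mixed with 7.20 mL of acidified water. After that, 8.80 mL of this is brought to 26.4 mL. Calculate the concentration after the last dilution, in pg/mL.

Overall dilution factor = 24.98 × 3 × 4.004 × 3 × 3 = 2701.
876 μg/L / 2701 = 0.324 μg/L = 324 pg/mL.

324 pg/mL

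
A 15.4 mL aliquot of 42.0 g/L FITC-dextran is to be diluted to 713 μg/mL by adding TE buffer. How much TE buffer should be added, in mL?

892 mL

713 μg/mL = 0.713 g/L.
V₂ = C₁V₁/C₂ = 42.0 × 15.4 / 0.713 = 907 mL.
Diluent to add = V₂ − V₁ = 907 − 15.4 = 892 mL.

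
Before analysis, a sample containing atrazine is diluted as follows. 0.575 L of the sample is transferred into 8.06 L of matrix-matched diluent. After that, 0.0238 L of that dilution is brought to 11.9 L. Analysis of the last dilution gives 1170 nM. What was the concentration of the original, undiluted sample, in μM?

8790 μM

Overall dilution factor = 15.02 × 500 = 7509.
Original = 1170 nM × 7509 = 8.79 × 10⁶ nM = 8790 μM.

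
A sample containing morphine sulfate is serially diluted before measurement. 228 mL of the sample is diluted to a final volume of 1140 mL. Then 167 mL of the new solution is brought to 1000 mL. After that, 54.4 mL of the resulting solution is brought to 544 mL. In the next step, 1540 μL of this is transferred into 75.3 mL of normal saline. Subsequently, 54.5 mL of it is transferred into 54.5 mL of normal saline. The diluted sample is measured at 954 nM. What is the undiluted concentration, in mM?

28.5 mM

Overall dilution factor = 5 × 5.988 × 10 × 49.90 × 2 = 2.99 × 10⁴.
Original = 954 nM × 2.99 × 10⁴ = 2.85 × 10⁷ nM = 28.5 mM.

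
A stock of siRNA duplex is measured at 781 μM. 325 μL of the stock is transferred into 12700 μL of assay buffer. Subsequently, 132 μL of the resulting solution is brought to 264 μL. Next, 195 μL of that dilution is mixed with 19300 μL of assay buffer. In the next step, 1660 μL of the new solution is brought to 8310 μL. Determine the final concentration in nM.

Overall dilution factor = 40.08 × 2 × 99.97 × 5.006 = 4.01 × 10⁴.
781 μM / 4.01 × 10⁴ = 0.0195 μM = 19.5 nM.

19.5 nM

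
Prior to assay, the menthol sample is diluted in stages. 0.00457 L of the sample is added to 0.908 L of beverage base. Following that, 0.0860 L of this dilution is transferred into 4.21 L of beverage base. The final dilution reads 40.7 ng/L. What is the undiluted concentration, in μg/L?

406 μg/L

Overall dilution factor = 199.7 × 49.95 = 9975.
Original = 40.7 ng/L × 9975 = 4.06 × 10⁵ ng/L = 406 μg/L.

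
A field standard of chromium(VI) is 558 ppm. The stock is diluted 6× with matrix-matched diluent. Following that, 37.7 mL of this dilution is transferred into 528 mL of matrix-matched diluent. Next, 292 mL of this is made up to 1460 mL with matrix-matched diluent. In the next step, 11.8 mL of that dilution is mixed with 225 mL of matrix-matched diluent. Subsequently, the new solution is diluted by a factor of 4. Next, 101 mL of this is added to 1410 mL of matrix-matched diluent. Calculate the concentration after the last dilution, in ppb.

Overall dilution factor = 6 × 15.01 × 5 × 20.07 × 4 × 14.96 = 5.41 × 10⁵.
558 ppm / 5.41 × 10⁵ = 1.03 × 10⁻³ ppm = 1.03 ppb.

1.03 ppb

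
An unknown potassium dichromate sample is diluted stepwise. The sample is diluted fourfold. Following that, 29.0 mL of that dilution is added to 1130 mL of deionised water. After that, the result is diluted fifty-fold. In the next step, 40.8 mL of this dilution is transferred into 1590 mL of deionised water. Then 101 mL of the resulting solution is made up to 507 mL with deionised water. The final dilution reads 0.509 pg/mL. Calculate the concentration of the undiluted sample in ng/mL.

816 ng/mL

Overall dilution factor = 4 × 39.97 × 50 × 39.97 × 5.020 = 1.60 × 10⁶.
Original = 0.509 pg/mL × 1.60 × 10⁶ = 8.16 × 10⁵ pg/mL = 816 ng/mL.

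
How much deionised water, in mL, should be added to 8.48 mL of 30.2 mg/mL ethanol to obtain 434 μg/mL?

434 μg/mL = 0.434 mg/mL.
V₂ = C₁V₁/C₂ = 30.2 × 8.48 / 0.434 = 590 mL.
Diluent to add = V₂ − V₁ = 590 − 8.48 = 582 mL.

582 mL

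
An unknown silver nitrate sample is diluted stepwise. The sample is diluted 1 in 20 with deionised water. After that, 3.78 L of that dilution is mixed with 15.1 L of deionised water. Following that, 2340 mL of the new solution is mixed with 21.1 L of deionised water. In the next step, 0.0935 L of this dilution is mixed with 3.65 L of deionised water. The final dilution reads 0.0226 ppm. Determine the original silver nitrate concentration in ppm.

Overall dilution factor = 20 × 4.995 × 10.02 × 40.04 = 4.01 × 10⁴.
Original = 0.0226 ppm × 4.01 × 10⁴ = 905 ppm.

905 ppm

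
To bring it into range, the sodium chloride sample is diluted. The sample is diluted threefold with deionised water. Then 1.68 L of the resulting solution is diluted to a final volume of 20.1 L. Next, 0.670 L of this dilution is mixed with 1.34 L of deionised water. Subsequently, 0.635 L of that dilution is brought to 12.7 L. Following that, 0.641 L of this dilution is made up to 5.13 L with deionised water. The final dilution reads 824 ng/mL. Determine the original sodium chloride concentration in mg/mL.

14.2 mg/mL

Overall dilution factor = 3 × 11.96 × 3 × 20 × 8.003 = 1.72 × 10⁴.
Original = 824 ng/mL × 1.72 × 10⁴ = 1.42 × 10⁷ ng/mL = 14.2 mg/mL.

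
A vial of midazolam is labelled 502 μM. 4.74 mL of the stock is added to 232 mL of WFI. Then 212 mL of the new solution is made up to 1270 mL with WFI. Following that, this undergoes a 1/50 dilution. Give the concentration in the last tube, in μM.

Overall dilution factor = 49.95 × 5.991 × 50 = 1.50 × 10⁴.
502 μM / 1.50 × 10⁴ = 0.0336 μM.

0.0336 μM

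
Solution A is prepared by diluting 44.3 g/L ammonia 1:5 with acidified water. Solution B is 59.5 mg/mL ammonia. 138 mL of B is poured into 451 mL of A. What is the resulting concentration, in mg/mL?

20.7 mg/mL

C_A = 44.3 g/L / 5 = 8.86 g/L.
C_B = 59.5 mg/mL = 59.5 g/L.
C_mix = (C_A·V_A + C_B·V_B)/(V_A + V_B) = (8.86×451 + 59.5×138) / 589.0 = 20.7 g/L = 20.7 mg/mL.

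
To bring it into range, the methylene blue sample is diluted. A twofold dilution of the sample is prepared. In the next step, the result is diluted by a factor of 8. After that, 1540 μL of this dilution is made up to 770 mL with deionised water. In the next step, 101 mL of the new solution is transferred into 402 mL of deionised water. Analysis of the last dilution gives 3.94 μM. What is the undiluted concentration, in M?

0.157 M

Overall dilution factor = 2 × 8 × 500 × 4.980 = 3.98 × 10⁴.
Original = 3.94 μM × 3.98 × 10⁴ = 1.57 × 10⁵ μM = 0.157 M.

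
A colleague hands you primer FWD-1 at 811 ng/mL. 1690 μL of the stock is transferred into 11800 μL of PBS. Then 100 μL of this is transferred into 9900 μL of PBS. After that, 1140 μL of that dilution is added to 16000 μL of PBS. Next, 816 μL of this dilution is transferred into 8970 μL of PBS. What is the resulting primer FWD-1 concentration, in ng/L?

5.63 ng/L

Overall dilution factor = 7.982 × 100 × 15.04 × 11.99 = 1.44 × 10⁵.
811 ng/mL / 1.44 × 10⁵ = 5.63 × 10⁻³ ng/mL = 5.63 ng/L.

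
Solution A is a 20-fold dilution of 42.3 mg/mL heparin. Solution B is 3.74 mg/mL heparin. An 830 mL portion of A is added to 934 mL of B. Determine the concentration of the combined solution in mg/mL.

C_A = 42.3 mg/mL / 20 = 2.11 mg/mL.
C_mix = (C_A·V_A + C_B·V_B)/(V_A + V_B) = (2.11×830 + 3.74×934) / 1764 = 2.98 mg/mL.

2.98 mg/mL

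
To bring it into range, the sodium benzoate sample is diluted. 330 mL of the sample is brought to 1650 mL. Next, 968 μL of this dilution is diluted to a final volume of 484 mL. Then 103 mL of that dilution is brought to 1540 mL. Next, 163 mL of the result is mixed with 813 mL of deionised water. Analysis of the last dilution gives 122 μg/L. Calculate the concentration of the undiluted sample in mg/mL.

27.3 mg/mL

Overall dilution factor = 5 × 500 × 14.95 × 5.988 = 2.24 × 10⁵.
Original = 122 μg/L × 2.24 × 10⁵ = 2.73 × 10⁷ μg/L = 27.3 mg/mL.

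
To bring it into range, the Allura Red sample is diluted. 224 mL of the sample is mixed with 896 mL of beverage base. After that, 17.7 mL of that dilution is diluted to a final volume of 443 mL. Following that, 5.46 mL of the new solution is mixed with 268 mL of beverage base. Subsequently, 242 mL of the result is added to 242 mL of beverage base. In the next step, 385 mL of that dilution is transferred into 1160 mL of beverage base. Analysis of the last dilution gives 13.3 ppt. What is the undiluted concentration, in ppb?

669 ppb

Overall dilution factor = 5 × 25.03 × 50.08 × 2 × 4.013 = 5.03 × 10⁴.
Original = 13.3 ppt × 5.03 × 10⁴ = 6.69 × 10⁵ ppt = 669 ppb.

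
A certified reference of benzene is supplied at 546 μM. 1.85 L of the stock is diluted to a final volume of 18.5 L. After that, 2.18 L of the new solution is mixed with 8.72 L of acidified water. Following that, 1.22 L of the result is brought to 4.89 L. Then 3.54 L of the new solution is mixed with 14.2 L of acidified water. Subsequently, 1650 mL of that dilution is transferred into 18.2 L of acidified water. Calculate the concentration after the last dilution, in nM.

45.2 nM

Overall dilution factor = 10 × 5 × 4.008 × 5.011 × 12.03 = 1.21 × 10⁴.
546 μM / 1.21 × 10⁴ = 0.0452 μM = 45.2 nM.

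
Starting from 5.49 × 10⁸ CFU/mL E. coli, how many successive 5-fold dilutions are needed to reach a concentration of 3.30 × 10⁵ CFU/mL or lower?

Need 5ⁿ ≥ 1664, so n ≥ log(1664)/log(5) = 4.61.
Minimum whole steps: n = 5.

5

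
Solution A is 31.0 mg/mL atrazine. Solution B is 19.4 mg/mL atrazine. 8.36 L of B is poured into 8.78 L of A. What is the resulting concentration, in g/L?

C_mix = (C_A·V_A + C_B·V_B)/(V_A + V_B) = (31.0×8.78 + 19.4×8.36) / 17.14 = 25.3 mg/mL = 25.3 g/L.

25.3 g/L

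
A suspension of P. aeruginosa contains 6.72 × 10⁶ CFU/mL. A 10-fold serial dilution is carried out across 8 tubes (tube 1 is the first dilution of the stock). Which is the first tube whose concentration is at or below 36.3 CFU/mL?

tube 6

Tube n has concentration 6.72 × 10⁶ CFU/mL / 10ⁿ.
Need 10ⁿ ≥ 6.72 × 10⁶ CFU/mL / 36.3 CFU/mL = 1.85 × 10⁵, so n ≥ 5.27.
First such tube: n = 6.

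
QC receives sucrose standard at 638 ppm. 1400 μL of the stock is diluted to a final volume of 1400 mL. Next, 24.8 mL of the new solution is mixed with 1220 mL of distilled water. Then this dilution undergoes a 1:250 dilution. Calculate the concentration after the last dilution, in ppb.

0.0508 ppb

Overall dilution factor = 1000 × 50.19 × 250 = 1.25 × 10⁷.
638 ppm / 1.25 × 10⁷ = 5.08 × 10⁻⁵ ppm = 0.0508 ppb.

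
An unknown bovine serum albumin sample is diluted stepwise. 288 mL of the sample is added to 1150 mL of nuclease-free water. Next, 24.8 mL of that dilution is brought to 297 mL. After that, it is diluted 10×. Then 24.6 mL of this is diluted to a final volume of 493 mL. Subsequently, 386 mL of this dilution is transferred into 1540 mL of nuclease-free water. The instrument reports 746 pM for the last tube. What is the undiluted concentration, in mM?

Overall dilution factor = 4.993 × 11.98 × 10 × 20.04 × 4.990 = 5.98 × 10⁴.
Original = 746 pM × 5.98 × 10⁴ = 4.46 × 10⁷ pM = 0.0446 mM.

0.0446 mM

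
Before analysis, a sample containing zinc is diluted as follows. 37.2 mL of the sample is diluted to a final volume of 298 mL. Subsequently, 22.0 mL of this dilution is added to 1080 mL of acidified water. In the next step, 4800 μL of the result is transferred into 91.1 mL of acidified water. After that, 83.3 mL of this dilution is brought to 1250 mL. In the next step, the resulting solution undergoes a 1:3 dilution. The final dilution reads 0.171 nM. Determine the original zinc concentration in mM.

Overall dilution factor = 8.011 × 50.09 × 19.98 × 15.01 × 3 = 3.61 × 10⁵.
Original = 0.171 nM × 3.61 × 10⁵ = 6.17 × 10⁴ nM = 0.0617 mM.

0.0617 mM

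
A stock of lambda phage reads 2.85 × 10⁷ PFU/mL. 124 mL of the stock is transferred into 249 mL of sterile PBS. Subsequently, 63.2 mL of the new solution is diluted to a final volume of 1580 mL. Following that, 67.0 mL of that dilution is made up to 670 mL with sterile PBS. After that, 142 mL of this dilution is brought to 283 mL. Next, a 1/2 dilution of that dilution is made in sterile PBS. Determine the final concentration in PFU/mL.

9510 PFU/mL

Overall dilution factor = 3.008 × 25 × 10 × 1.993 × 2 = 2997.
2.85 × 10⁷ PFU/mL / 2997 = 9510 PFU/mL.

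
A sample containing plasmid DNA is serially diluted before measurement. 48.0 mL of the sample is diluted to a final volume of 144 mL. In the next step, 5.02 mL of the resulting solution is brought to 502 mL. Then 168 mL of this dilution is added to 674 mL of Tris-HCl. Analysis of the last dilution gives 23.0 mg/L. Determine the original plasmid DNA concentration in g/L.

Overall dilution factor = 3 × 100 × 5.012 = 1504.
Original = 23.0 mg/L × 1504 = 3.46 × 10⁴ mg/L = 34.6 g/L.

34.6 g/L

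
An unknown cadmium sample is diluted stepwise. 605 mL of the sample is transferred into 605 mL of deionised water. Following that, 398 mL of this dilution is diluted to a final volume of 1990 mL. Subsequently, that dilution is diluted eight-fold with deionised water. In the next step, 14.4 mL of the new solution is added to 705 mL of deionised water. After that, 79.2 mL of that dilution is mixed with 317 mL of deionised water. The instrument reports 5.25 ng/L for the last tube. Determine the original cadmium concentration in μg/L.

Overall dilution factor = 2 × 5 × 8 × 49.96 × 5.003 = 2.00 × 10⁴.
Original = 5.25 ng/L × 2.00 × 10⁴ = 1.05 × 10⁵ ng/L = 105 μg/L.

105 μg/L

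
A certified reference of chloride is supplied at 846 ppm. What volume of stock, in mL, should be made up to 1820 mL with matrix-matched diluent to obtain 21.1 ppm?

45.4 mL

V₁ = C₂V₂/C₁ = 21.1 × 1820 / 846 = 45.4 mL.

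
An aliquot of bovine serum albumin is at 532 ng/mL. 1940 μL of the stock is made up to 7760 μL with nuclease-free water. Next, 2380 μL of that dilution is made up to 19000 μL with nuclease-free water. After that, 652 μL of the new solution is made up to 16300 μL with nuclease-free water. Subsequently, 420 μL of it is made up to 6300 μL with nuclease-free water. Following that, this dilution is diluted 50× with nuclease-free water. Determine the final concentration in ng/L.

0.889 ng/L

Overall dilution factor = 4 × 7.983 × 25 × 15 × 50 = 5.99 × 10⁵.
532 ng/mL / 5.99 × 10⁵ = 8.89 × 10⁻⁴ ng/mL = 0.889 ng/L.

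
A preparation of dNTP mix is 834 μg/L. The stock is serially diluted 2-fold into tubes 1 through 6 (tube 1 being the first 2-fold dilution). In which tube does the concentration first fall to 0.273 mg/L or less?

tube 2

Tube n has concentration 834 μg/L / 2ⁿ.
Need 2ⁿ ≥ 834 μg/L / 0.273 mg/L = 3.05, so n ≥ 1.61.
First such tube: n = 2.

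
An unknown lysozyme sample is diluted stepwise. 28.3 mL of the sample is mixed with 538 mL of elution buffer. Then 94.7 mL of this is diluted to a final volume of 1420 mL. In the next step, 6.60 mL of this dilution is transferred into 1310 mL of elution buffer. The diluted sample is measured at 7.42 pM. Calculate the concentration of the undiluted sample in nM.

Overall dilution factor = 20.01 × 14.99 × 199.5 = 5.99 × 10⁴.
Original = 7.42 pM × 5.99 × 10⁴ = 4.44 × 10⁵ pM = 444 nM.

444 nM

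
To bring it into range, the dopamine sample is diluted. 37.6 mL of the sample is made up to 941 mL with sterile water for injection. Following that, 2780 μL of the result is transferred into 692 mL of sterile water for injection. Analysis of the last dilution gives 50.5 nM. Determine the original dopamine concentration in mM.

0.316 mM

Overall dilution factor = 25.03 × 249.9 = 6255.
Original = 50.5 nM × 6255 = 3.16 × 10⁵ nM = 0.316 mM.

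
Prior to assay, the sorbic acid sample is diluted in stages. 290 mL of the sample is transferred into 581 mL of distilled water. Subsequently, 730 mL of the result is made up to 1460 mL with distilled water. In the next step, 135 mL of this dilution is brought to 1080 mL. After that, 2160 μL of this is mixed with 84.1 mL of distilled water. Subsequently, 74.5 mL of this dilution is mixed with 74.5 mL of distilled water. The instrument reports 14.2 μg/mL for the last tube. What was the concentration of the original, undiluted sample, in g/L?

54.5 g/L

Overall dilution factor = 3.003 × 2 × 8 × 39.94 × 2 = 3838.
Original = 14.2 μg/mL × 3838 = 5.45 × 10⁴ μg/mL = 54.5 g/L.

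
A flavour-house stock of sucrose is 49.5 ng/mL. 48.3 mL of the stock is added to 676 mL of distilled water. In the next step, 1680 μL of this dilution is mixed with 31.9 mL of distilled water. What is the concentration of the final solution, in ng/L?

Overall dilution factor = 15.00 × 19.99 = 300.
49.5 ng/mL / 300 = 0.165 ng/mL = 165 ng/L.

165 ng/L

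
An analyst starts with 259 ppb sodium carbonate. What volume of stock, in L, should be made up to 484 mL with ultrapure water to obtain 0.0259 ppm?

0.0259 ppm = 25.9 ppb.
V₁ = C₂V₂/C₁ = 25.9 × 484 / 259 = 48.4 mL = 0.0484 L.

0.0484 L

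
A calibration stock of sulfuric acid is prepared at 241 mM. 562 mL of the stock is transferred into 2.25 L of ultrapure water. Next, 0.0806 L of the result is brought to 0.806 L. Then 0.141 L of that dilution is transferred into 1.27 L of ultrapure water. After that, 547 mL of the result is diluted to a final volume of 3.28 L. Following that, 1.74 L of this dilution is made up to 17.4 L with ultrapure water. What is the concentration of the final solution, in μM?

Overall dilution factor = 5.004 × 10 × 10.01 × 5.996 × 10 = 3.00 × 10⁴.
241 mM / 3.00 × 10⁴ = 8.03 × 10⁻³ mM = 8.03 μM.

8.03 μM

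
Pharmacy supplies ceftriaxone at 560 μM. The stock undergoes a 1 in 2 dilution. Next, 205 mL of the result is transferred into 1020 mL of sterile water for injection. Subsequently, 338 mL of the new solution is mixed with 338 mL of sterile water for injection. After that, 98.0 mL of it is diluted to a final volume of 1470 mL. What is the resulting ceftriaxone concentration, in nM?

1560 nM

Overall dilution factor = 2 × 5.976 × 2 × 15 = 359.
560 μM / 359 = 1.56 μM = 1560 nM.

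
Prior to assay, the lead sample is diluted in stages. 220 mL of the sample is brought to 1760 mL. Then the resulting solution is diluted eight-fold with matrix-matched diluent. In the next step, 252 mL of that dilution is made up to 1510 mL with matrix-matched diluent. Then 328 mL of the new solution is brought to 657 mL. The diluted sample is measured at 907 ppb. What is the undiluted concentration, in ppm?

Overall dilution factor = 8 × 8 × 5.992 × 2.003 = 768.
Original = 907 ppb × 768 = 6.97 × 10⁵ ppb = 697 ppm.

697 ppm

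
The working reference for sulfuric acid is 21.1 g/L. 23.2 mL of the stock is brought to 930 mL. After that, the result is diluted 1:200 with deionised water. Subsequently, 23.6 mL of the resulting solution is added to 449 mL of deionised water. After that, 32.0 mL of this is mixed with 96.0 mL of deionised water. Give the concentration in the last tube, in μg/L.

32.9 μg/L

Overall dilution factor = 40.09 × 200 × 20.03 × 4 = 6.42 × 10⁵.
21.1 g/L / 6.42 × 10⁵ = 3.29 × 10⁻⁵ g/L = 32.9 μg/L.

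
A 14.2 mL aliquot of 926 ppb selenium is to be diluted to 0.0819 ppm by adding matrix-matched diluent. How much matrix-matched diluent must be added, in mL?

146 mL

0.0819 ppm = 81.9 ppb.
V₂ = C₁V₁/C₂ = 926 × 14.2 / 81.9 = 161 mL.
Diluent to add = V₂ − V₁ = 161 − 14.2 = 146 mL.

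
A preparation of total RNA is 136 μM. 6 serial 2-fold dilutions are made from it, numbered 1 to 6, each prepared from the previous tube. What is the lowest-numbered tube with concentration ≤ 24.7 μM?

tube 3

Tube n has concentration 136 μM / 2ⁿ.
Need 2ⁿ ≥ 136 μM / 24.7 μM = 5.51, so n ≥ 2.46.
First such tube: n = 3.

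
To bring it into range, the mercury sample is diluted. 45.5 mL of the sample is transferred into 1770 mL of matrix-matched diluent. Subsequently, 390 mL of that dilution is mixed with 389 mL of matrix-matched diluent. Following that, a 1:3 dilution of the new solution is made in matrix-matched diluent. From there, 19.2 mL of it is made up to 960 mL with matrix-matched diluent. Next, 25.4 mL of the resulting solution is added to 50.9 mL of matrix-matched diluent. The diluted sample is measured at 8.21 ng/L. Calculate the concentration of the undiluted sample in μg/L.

Overall dilution factor = 39.90 × 1.997 × 3 × 50 × 3.004 = 3.59 × 10⁴.
Original = 8.21 ng/L × 3.59 × 10⁴ = 2.95 × 10⁵ ng/L = 295 μg/L.

295 μg/L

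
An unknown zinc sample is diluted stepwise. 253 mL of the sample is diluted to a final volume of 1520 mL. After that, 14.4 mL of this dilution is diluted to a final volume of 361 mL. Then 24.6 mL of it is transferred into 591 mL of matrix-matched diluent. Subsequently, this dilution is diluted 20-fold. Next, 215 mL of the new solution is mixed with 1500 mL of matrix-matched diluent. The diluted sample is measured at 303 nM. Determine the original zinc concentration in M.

0.182 M

Overall dilution factor = 6.008 × 25.07 × 25.02 × 20 × 7.977 = 6.01 × 10⁵.
Original = 303 nM × 6.01 × 10⁵ = 1.82 × 10⁸ nM = 0.182 M.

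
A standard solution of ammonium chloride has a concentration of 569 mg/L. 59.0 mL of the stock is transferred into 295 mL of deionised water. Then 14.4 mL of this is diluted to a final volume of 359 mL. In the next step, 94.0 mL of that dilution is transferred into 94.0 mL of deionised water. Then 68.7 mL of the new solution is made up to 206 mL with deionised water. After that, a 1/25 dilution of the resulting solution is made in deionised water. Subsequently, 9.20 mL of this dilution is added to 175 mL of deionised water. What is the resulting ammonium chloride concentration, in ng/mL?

1.27 ng/mL

Overall dilution factor = 6 × 24.93 × 2 × 2.999 × 25 × 20.02 = 4.49 × 10⁵.
569 mg/L / 4.49 × 10⁵ = 1.27 × 10⁻³ mg/L = 1.27 ng/mL.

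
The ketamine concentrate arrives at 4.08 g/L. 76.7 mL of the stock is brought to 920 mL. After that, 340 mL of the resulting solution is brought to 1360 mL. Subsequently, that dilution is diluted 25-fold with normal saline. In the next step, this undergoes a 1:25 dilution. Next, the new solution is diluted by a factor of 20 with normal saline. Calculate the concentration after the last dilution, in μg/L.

Overall dilution factor = 11.99 × 4 × 25 × 25 × 20 = 6.00 × 10⁵.
4.08 g/L / 6.00 × 10⁵ = 6.80 × 10⁻⁶ g/L = 6.80 μg/L.

6.80 μg/L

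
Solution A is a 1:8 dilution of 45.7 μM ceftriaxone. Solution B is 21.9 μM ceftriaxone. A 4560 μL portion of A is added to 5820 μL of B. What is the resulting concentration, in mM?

0.0148 mM

C_A = 45.7 μM / 8 = 5.71 μM.
C_mix = (C_A·V_A + C_B·V_B)/(V_A + V_B) = (5.71×4560 + 21.9×5820) / 10380 = 14.8 μM = 0.0148 mM.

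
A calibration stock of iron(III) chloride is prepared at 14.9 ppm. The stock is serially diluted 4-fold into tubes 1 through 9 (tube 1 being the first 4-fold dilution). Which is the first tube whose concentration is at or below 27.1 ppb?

Tube n has concentration 14.9 ppm / 4ⁿ.
Need 4ⁿ ≥ 14.9 ppm / 27.1 ppb = 550, so n ≥ 4.55.
First such tube: n = 5.

tube 5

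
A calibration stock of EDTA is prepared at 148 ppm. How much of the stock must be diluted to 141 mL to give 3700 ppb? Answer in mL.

3.53 mL

3700 ppb = 3.70 ppm.
V₁ = C₂V₂/C₁ = 3.70 × 141 / 148 = 3.53 mL.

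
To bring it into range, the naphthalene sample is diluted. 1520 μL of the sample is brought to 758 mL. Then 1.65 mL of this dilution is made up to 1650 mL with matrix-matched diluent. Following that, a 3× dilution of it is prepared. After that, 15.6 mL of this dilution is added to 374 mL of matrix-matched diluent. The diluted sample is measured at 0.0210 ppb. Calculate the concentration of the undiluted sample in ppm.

785 ppm

Overall dilution factor = 498.7 × 1000 × 3 × 24.97 = 3.74 × 10⁷.
Original = 0.0210 ppb × 3.74 × 10⁷ = 7.85 × 10⁵ ppb = 785 ppm.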